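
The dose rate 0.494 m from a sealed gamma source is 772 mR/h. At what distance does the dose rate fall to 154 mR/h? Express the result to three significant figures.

By the inverse-square law, d₂ = d₁·√(I₁/I₂).
I₁/I₂ = 772/154 = 5.013, so d₂ = 0.494 × √5.013 = 1.106 m.

1.11 m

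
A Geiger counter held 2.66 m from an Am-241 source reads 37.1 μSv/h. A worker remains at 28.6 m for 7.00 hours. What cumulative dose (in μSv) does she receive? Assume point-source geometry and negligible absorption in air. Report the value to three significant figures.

2.25 μSv

Using I₁d₁² = I₂d₂², rate at 28.6 m:
(2.66/28.6)² = 0.008650, so 37.1 × 0.008650 = 0.3209 μSv/h.
Dose = rate × time = 0.3209 μSv/h × 7.000 h = 2.246 μSv.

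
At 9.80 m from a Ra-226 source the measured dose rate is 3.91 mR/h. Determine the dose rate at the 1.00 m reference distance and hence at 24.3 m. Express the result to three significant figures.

By the inverse-square law,
At 1.00 m: (9.80/1.00)² = 96.04, so 3.91 × 96.04 = 375.5 mR/h
At 24.3 m: (1.00/24.3)² = 0.001694, so 375.5 × 0.001694 = 0.6361 mR/h.

376 mR/h; 0.636 mR/h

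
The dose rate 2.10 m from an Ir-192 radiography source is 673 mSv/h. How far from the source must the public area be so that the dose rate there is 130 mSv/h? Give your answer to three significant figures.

Intensity scales as (d₁/d₂)², so d₂ = d₁·√(I₁/I₂).
I₁/I₂ = 673/130 = 5.177, so d₂ = 2.10 × √5.177 = 4.778 m.

4.78 m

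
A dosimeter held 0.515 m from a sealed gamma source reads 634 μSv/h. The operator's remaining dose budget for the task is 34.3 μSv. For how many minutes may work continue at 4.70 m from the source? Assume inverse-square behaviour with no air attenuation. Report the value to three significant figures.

By the inverse-square law, rate at 4.70 m:
(0.515/4.70)² = 0.01201, so 634 × 0.01201 = 7.614 μSv/h.
Stay time = 34.3 μSv ÷ 7.614 μSv/h = 4.505 h = 270.3 min.

270 min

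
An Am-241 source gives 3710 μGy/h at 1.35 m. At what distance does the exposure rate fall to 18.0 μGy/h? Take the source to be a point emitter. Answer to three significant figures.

Intensity scales as (d₁/d₂)², so d₂ = d₁·√(I₁/I₂).
I₁/I₂ = 3710/18.0 = 206.1, so d₂ = 1.35 × √206.1 = 19.38 m.

19.4 m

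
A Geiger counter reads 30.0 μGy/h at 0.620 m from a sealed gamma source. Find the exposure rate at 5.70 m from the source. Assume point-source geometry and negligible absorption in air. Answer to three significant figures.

0.355 μGy/h

By the inverse-square law, the rate at 5.70 m is
(0.620/5.70)² = 0.01183, so 30.0 × 0.01183 = 0.3549 μGy/h.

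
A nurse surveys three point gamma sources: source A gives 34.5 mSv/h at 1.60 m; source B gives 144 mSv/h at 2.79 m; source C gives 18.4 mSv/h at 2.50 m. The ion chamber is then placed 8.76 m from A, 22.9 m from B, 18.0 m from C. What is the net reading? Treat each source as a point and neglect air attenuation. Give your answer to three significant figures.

By superposition, sum each source's inverse-square contribution:
A: 34.5 × (1.60/8.76)² = 1.151 mSv/h
B: 144 × (2.79/22.9)² = 2.137 mSv/h
C: 18.4 × (2.50/18.0)² = 0.3549 mSv/h
Total = 1.151 + 2.137 + 0.3549 = 3.643 mSv/h.

3.64 mSv/h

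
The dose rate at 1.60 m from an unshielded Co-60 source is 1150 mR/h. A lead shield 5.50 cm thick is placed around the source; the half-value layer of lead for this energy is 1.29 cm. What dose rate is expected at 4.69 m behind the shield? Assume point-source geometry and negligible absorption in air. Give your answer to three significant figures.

6.97 mR/h

Distance alone: (1.60/4.69)² = 0.1164, so 1150 × 0.1164 = 133.9 mR/h.
Shield: 5.50/1.29 = 4.264 half-value layers → attenuation 2^(−4.264) = 0.05205.
Combined: 133.9 × 0.05205 = 6.969 mR/h.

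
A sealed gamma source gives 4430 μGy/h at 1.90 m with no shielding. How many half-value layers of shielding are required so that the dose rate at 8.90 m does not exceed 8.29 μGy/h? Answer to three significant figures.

At 8.90 m, distance alone gives (1.90/8.90)² = 0.04558, so 4430 × 0.04558 = 201.9 μGy/h.
Further attenuation needed: 201.9/8.29 = 24.35.
n = log₂(24.35) = 4.606 half-value layers.

4.61 half-value layers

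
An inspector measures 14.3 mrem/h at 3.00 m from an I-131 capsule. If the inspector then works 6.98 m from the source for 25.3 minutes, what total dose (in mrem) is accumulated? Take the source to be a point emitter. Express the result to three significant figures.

1.11 mrem

Applying the 1/r² law, rate at 6.98 m:
(3.00/6.98)² = 0.1847, so 14.3 × 0.1847 = 2.641 mrem/h.
Dose = rate × time = 2.641 mrem/h × 0.4217 h = 1.114 mrem.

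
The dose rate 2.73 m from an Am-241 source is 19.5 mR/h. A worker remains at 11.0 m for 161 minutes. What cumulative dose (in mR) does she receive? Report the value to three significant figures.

3.22 mR

By the inverse-square law, rate at 11.0 m:
19.5 × (2.73/11.0)² = 19.5 × 0.06159 = 1.201 mR/h.
Dose = rate × time = 1.201 mR/h × 2.683 h = 3.222 mR.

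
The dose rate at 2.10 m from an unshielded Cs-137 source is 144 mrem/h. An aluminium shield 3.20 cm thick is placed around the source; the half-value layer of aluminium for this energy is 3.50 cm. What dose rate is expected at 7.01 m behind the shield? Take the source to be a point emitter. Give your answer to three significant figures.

Distance alone: (2.10/7.01)² = 0.08974, so 144 × 0.08974 = 12.92 mrem/h.
Shield: 3.20/3.50 = 0.9143 half-value layers → attenuation 2^(−0.9143) = 0.5306.
Combined: 12.92 × 0.5306 = 6.855 mrem/h.

6.86 mrem/h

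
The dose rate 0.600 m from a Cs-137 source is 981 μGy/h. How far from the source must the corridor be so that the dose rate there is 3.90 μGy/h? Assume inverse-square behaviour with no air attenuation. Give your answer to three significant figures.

9.52 m

Using I₁d₁² = I₂d₂², d₂ = d₁·√(I₁/I₂).
I₁/I₂ = 981/3.90 = 251.5, so d₂ = 0.600 × √251.5 = 9.515 m.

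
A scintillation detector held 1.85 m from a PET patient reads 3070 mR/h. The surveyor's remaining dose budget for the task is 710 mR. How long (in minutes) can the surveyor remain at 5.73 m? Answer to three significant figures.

Intensity scales as (d₁/d₂)², so rate at 5.73 m:
3070 × (1.85/5.73)² = 3070 × 0.1042 = 319.9 mR/h.
Stay time = 710 mR ÷ 319.9 mR/h = 2.219 h = 133.1 min.

133 min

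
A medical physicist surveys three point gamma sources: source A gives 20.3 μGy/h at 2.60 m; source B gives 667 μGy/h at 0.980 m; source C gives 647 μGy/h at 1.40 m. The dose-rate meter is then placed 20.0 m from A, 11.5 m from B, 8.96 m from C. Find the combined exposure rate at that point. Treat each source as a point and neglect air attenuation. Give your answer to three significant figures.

Each source contributes Iᵢ·(dᵢ/rᵢ)²; contributions add.
A: 20.3 × (2.60/20.0)² = 0.3431 μGy/h
B: 667 × (0.980/11.5)² = 4.844 μGy/h
C: 647 × (1.40/8.96)² = 15.80 μGy/h
Total = 0.3431 + 4.844 + 15.80 = 20.99 μGy/h.

21.0 μGy/h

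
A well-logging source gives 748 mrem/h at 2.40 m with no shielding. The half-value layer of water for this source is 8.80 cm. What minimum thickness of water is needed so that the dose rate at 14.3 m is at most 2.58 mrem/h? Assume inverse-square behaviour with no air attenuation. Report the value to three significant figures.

At 14.3 m, distance alone gives (2.40/14.3)² = 0.02817, so 748 × 0.02817 = 21.07 mrem/h.
Further attenuation needed: 21.07/2.58 = 8.167.
n = log₂(8.167) = 3.030 half-value layers.
Thickness = 3.030 × 8.80 cm = 26.66 cm.

26.7 cm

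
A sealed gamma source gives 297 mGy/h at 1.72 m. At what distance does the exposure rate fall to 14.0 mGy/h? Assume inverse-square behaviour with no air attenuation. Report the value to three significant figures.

Using I₁d₁² = I₂d₂², d₂ = d₁·√(I₁/I₂).
I₁/I₂ = 297/14.0 = 21.21, so d₂ = 1.72 × √21.21 = 7.921 m.

7.92 m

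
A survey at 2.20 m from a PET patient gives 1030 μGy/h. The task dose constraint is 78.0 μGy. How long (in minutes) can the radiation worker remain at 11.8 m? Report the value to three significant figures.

131 min

Since intensity falls as 1/r², rate at 11.8 m:
1030 × (2.20/11.8)² = 1030 × 0.03476 = 35.80 μGy/h.
Stay time = 78.0 μGy ÷ 35.80 μGy/h = 2.179 h = 130.7 min.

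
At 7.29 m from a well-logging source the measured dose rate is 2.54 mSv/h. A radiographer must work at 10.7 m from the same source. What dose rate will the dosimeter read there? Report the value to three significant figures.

1.18 mSv/h

Using I₁d₁² = I₂d₂², scaling from 7.29 m to 10.7 m:
2.54 × (7.29/10.7)² = 2.54 × 0.4642 = 1.179 mSv/h.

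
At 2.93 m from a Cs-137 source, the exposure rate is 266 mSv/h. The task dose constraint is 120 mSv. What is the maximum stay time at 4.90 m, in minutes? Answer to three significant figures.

75.7 min

By the inverse-square law, rate at 4.90 m:
(2.93/4.90)² = 0.3576, so 266 × 0.3576 = 95.12 mSv/h.
Stay time = 120 mSv ÷ 95.12 mSv/h = 1.262 h = 75.72 min.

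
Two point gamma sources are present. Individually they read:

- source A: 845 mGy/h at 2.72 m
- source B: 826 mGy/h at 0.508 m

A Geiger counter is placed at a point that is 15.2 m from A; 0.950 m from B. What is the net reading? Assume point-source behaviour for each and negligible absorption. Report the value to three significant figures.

Each source contributes Iᵢ·(dᵢ/rᵢ)²; contributions add.
A: 845 × (2.72/15.2)² = 27.06 mGy/h
B: 826 × (0.508/0.950)² = 236.2 mGy/h
Total = 27.06 + 236.2 = 263.3 mGy/h.

263 mGy/h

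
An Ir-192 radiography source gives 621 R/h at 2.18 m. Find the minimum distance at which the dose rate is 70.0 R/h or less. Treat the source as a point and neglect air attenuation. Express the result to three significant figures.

By the inverse-square law, d₂ = d₁·√(I₁/I₂).
I₁/I₂ = 621/70.0 = 8.871, so d₂ = 2.18 × √8.871 = 6.493 m.

6.49 m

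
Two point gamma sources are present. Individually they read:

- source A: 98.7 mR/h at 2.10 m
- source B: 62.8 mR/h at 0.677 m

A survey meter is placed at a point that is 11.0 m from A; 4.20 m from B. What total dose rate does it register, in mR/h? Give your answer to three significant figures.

Each source contributes Iᵢ·(dᵢ/rᵢ)²; contributions add.
A: 98.7 × (2.10/11.0)² = 3.597 mR/h
B: 62.8 × (0.677/4.20)² = 1.632 mR/h
Total = 3.597 + 1.632 = 5.229 mR/h.

5.23 mR/h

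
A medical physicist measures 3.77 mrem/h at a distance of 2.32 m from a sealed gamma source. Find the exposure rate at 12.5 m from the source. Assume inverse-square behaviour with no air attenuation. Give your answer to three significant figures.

Using I₁d₁² = I₂d₂², the rate at 12.5 m is
(2.32/12.5)² = 0.03445, so 3.77 × 0.03445 = 0.1299 mrem/h.

0.130 mrem/h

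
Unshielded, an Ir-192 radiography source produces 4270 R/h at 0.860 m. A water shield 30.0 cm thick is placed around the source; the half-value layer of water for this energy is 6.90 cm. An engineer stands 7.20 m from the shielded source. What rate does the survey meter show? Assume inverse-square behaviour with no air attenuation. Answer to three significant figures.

Distance alone: 4270 × (0.860/7.20)² = 4270 × 0.01427 = 60.93 R/h.
Shield: 30.0/6.90 = 4.348 half-value layers → attenuation 2^(−4.348) = 0.04910.
Combined: 60.93 × 0.04910 = 2.992 R/h.

2.99 R/h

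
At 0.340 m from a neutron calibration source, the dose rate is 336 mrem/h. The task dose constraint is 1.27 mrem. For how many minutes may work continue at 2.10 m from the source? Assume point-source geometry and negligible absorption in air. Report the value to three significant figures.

Since intensity falls as 1/r², rate at 2.10 m:
(0.340/2.10)² = 0.02621, so 336 × 0.02621 = 8.807 mrem/h.
Stay time = 1.27 mrem ÷ 8.807 mrem/h = 0.1442 h = 8.652 min.

8.65 min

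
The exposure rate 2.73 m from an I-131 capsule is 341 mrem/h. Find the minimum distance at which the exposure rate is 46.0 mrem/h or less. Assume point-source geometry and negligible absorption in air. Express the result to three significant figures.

Since intensity falls as 1/r², d₂ = d₁·√(I₁/I₂).
I₁/I₂ = 341/46.0 = 7.413, so d₂ = 2.73 × √7.413 = 7.433 m.

7.43 m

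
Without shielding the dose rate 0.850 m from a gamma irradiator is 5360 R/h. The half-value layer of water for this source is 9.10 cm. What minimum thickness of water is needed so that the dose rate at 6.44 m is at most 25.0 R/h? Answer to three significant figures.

At 6.44 m, distance alone gives 5360 × (0.850/6.44)² = 5360 × 0.01742 = 93.37 R/h.
Further attenuation needed: 93.37/25.0 = 3.735.
n = log₂(3.735) = 1.901 half-value layers.
Thickness = 1.901 × 9.10 cm = 17.30 cm.

17.3 cm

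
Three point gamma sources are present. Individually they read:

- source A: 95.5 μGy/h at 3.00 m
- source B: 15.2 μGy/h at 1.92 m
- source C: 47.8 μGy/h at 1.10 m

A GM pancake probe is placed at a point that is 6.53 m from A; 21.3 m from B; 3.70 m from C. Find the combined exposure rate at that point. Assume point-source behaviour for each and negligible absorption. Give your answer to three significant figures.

24.5 μGy/h

Each source contributes Iᵢ·(dᵢ/rᵢ)²; contributions add.
A: 95.5 × (3.00/6.53)² = 20.16 μGy/h
B: 15.2 × (1.92/21.3)² = 0.1235 μGy/h
C: 47.8 × (1.10/3.70)² = 4.225 μGy/h
Total = 20.16 + 0.1235 + 4.225 = 24.51 μGy/h.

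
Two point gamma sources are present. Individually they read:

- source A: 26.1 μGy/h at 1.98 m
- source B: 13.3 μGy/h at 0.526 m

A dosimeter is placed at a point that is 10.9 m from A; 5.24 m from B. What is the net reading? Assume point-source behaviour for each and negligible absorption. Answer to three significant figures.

Each source contributes Iᵢ·(dᵢ/rᵢ)²; contributions add.
A: 26.1 × (1.98/10.9)² = 0.8612 μGy/h
B: 13.3 × (0.526/5.24)² = 0.1340 μGy/h
Total = 0.8612 + 0.1340 = 0.9952 μGy/h.

0.995 μGy/h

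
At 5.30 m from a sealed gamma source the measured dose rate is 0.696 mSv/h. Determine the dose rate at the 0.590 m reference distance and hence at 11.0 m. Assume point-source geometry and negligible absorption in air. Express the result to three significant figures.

Since intensity falls as 1/r²,
At 0.590 m: 0.696 × (5.30/0.590)² = 0.696 × 80.70 = 56.17 mSv/h
At 11.0 m: 56.17 × (0.590/11.0)² = 56.17 × 0.002877 = 0.1616 mSv/h.

56.2 mSv/h; 0.162 mSv/h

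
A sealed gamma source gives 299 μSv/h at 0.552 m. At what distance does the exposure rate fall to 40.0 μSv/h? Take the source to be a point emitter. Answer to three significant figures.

1.51 m

Applying the 1/r² law, d₂ = d₁·√(I₁/I₂).
I₁/I₂ = 299/40.0 = 7.475, so d₂ = 0.552 × √7.475 = 1.509 m.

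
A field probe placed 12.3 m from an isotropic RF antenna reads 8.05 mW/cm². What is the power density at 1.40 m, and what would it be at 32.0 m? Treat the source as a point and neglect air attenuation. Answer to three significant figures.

Intensity scales as (d₁/d₂)², so
At 1.40 m: 8.05 × (12.3/1.40)² = 8.05 × 77.19 = 621.4 mW/cm²
At 32.0 m: (1.40/32.0)² = 0.001914, so 621.4 × 0.001914 = 1.189 mW/cm².

621 mW/cm²; 1.19 mW/cm²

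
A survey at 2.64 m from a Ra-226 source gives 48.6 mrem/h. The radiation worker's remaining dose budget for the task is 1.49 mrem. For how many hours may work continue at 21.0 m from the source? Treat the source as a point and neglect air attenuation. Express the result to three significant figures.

1.94 h

Using I₁d₁² = I₂d₂², rate at 21.0 m:
48.6 × (2.64/21.0)² = 48.6 × 0.01580 = 0.7679 mrem/h.
Stay time = 1.49 mrem ÷ 0.7679 mrem/h = 1.940 h.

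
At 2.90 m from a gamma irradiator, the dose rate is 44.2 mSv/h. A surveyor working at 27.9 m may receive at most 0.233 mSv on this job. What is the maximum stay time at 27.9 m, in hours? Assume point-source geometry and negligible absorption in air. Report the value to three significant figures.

Since intensity falls as 1/r², rate at 27.9 m:
44.2 × (2.90/27.9)² = 44.2 × 0.01080 = 0.4774 mSv/h.
Stay time = 0.233 mSv ÷ 0.4774 mSv/h = 0.4881 h.

0.488 h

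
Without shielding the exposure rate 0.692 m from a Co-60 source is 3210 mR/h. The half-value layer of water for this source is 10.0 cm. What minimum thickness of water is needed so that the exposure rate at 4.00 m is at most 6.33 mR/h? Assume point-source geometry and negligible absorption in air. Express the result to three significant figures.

39.2 cm

At 4.00 m, distance alone gives 3210 × (0.692/4.00)² = 3210 × 0.02993 = 96.08 mR/h.
Further attenuation needed: 96.08/6.33 = 15.18.
n = log₂(15.18) = 3.924 half-value layers.
Thickness = 3.924 × 10.0 cm = 39.24 cm.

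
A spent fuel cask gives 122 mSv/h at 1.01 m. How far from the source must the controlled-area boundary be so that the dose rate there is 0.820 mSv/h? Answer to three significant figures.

Since intensity falls as 1/r², d₂ = d₁·√(I₁/I₂).
I₁/I₂ = 122/0.820 = 148.8, so d₂ = 1.01 × √148.8 = 12.32 m.

12.3 m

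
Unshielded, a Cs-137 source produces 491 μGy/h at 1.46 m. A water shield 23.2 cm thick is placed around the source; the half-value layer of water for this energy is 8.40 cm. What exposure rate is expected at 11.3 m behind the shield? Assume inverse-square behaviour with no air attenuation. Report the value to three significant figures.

1.21 μGy/h

Distance alone: (1.46/11.3)² = 0.01669, so 491 × 0.01669 = 8.195 μGy/h.
Shield: 23.2/8.40 = 2.762 half-value layers → attenuation 2^(−2.762) = 0.1474.
Combined: 8.195 × 0.1474 = 1.208 μGy/h.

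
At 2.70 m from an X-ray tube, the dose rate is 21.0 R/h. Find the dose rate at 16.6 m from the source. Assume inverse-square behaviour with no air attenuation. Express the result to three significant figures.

Applying the 1/r² law, the rate at 16.6 m is
(2.70/16.6)² = 0.02646, so 21.0 × 0.02646 = 0.5557 R/h.

0.556 R/h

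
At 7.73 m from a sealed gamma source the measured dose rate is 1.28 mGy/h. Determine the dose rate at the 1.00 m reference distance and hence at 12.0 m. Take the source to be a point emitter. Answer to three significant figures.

76.5 mGy/h; 0.531 mGy/h

Intensity scales as (d₁/d₂)², so
At 1.00 m: (7.73/1.00)² = 59.75, so 1.28 × 59.75 = 76.48 mGy/h
At 12.0 m: 76.48 × (1.00/12.0)² = 76.48 × 0.006944 = 0.5311 mGy/h.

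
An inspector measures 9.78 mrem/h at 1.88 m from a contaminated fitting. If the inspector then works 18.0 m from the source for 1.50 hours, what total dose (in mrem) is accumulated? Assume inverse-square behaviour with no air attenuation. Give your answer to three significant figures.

0.160 mrem

Applying the 1/r² law, rate at 18.0 m:
(1.88/18.0)² = 0.01091, so 9.78 × 0.01091 = 0.1067 mrem/h.
Dose = rate × time = 0.1067 mrem/h × 1.500 h = 0.1600 mrem.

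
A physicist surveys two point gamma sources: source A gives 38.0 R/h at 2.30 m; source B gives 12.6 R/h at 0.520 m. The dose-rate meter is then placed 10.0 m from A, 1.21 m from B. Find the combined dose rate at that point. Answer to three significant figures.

4.34 R/h

By superposition, sum each source's inverse-square contribution:
A: 38.0 × (2.30/10.0)² = 2.010 R/h
B: 12.6 × (0.520/1.21)² = 2.327 R/h
Total = 2.010 + 2.327 = 4.337 R/h.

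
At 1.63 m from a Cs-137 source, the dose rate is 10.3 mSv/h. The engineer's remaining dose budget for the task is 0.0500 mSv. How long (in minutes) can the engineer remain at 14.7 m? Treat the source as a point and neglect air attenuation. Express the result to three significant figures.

Since intensity falls as 1/r², rate at 14.7 m:
10.3 × (1.63/14.7)² = 10.3 × 0.01230 = 0.1267 mSv/h.
Stay time = 0.0500 mSv ÷ 0.1267 mSv/h = 0.3946 h = 23.68 min.

23.7 min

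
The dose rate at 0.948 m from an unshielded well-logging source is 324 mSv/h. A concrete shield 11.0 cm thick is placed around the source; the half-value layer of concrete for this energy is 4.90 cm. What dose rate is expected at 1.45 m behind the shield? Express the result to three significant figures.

29.2 mSv/h

Distance alone: 324 × (0.948/1.45)² = 324 × 0.4274 = 138.5 mSv/h.
Shield: 11.0/4.90 = 2.245 half-value layers → attenuation 2^(−2.245) = 0.2110.
Combined: 138.5 × 0.2110 = 29.22 mSv/h.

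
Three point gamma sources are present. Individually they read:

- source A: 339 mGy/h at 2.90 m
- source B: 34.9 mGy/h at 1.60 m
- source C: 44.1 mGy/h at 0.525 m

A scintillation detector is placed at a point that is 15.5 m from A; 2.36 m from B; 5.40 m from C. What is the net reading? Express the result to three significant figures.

28.3 mGy/h

By superposition, sum each source's inverse-square contribution:
A: 339 × (2.90/15.5)² = 11.87 mGy/h
B: 34.9 × (1.60/2.36)² = 16.04 mGy/h
C: 44.1 × (0.525/5.40)² = 0.4168 mGy/h
Total = 11.87 + 16.04 + 0.4168 = 28.33 mGy/h.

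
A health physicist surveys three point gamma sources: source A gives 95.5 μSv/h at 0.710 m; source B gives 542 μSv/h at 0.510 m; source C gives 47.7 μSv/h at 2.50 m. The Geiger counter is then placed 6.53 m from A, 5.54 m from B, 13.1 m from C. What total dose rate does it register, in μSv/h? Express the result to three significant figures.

Each source contributes Iᵢ·(dᵢ/rᵢ)²; contributions add.
A: 95.5 × (0.710/6.53)² = 1.129 μSv/h
B: 542 × (0.510/5.54)² = 4.593 μSv/h
C: 47.7 × (2.50/13.1)² = 1.737 μSv/h
Total = 1.129 + 4.593 + 1.737 = 7.459 μSv/h.

7.46 μSv/h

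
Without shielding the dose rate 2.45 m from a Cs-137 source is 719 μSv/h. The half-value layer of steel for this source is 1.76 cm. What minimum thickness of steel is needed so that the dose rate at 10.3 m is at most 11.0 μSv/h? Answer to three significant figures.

At 10.3 m, distance alone gives (2.45/10.3)² = 0.05658, so 719 × 0.05658 = 40.68 μSv/h.
Further attenuation needed: 40.68/11.0 = 3.698.
n = log₂(3.698) = 1.887 half-value layers.
Thickness = 1.887 × 1.76 cm = 3.321 cm.

3.32 cm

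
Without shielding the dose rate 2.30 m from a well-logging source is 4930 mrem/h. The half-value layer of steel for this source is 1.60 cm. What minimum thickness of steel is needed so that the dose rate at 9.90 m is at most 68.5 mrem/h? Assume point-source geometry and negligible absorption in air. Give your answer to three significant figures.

At 9.90 m, distance alone gives 4930 × (2.30/9.90)² = 4930 × 0.05397 = 266.1 mrem/h.
Further attenuation needed: 266.1/68.5 = 3.885.
n = log₂(3.885) = 1.958 half-value layers.
Thickness = 1.958 × 1.60 cm = 3.133 cm.

3.13 cm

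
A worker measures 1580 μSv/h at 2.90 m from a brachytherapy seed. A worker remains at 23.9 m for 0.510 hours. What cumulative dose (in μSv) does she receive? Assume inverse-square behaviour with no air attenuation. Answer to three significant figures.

By the inverse-square law, rate at 23.9 m:
(2.90/23.9)² = 0.01472, so 1580 × 0.01472 = 23.26 μSv/h.
Dose = rate × time = 23.26 μSv/h × 0.5100 h = 11.86 μSv.

11.9 μSv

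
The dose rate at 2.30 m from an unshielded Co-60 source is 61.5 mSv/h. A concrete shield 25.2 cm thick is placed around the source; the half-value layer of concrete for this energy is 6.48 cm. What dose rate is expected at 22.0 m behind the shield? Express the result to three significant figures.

Distance alone: (2.30/22.0)² = 0.01093, so 61.5 × 0.01093 = 0.6722 mSv/h.
Shield: 25.2/6.48 = 3.889 half-value layers → attenuation 2^(−3.889) = 0.06750.
Combined: 0.6722 × 0.06750 = 0.04537 mSv/h.

0.0454 mSv/h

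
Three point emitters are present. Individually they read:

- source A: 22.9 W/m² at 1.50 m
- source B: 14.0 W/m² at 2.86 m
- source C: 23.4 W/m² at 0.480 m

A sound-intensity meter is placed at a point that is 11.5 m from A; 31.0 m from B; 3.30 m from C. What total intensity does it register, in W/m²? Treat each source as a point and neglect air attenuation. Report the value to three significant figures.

1.00 W/m²

Each source contributes Iᵢ·(dᵢ/rᵢ)²; contributions add.
A: 22.9 × (1.50/11.5)² = 0.3896 W/m²
B: 14.0 × (2.86/31.0)² = 0.1192 W/m²
C: 23.4 × (0.480/3.30)² = 0.4951 W/m²
Total = 0.3896 + 0.1192 + 0.4951 = 1.004 W/m².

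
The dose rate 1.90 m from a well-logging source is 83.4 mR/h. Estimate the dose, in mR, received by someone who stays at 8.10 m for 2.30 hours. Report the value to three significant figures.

Intensity scales as (d₁/d₂)², so rate at 8.10 m:
83.4 × (1.90/8.10)² = 83.4 × 0.05502 = 4.589 mR/h.
Dose = rate × time = 4.589 mR/h × 2.300 h = 10.55 mR.

10.6 mR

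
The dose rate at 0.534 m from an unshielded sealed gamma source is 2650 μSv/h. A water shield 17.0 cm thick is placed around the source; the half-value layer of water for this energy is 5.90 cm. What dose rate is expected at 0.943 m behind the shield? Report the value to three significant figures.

115 μSv/h

Distance alone: 2650 × (0.534/0.943)² = 2650 × 0.3207 = 849.9 μSv/h.
Shield: 17.0/5.90 = 2.881 half-value layers → attenuation 2^(−2.881) = 0.1357.
Combined: 849.9 × 0.1357 = 115.3 μSv/h.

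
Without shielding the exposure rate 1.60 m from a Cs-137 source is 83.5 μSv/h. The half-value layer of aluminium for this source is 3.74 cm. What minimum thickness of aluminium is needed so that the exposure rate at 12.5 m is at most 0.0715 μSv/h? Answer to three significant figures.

15.9 cm

At 12.5 m, distance alone gives 83.5 × (1.60/12.5)² = 83.5 × 0.01638 = 1.368 μSv/h.
Further attenuation needed: 1.368/0.0715 = 19.13.
n = log₂(19.13) = 4.258 half-value layers.
Thickness = 4.258 × 3.74 cm = 15.92 cm.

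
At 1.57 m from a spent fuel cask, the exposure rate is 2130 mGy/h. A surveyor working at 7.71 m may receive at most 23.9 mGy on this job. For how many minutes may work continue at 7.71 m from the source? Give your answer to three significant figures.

Intensity scales as (d₁/d₂)², so rate at 7.71 m:
2130 × (1.57/7.71)² = 2130 × 0.04147 = 88.33 mGy/h.
Stay time = 23.9 mGy ÷ 88.33 mGy/h = 0.2706 h = 16.24 min.

16.2 min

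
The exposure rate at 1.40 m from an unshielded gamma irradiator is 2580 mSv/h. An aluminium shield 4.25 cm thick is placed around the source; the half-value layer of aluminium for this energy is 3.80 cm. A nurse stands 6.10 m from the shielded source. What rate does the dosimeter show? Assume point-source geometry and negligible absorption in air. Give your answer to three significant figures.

62.6 mSv/h

Distance alone: 2580 × (1.40/6.10)² = 2580 × 0.05267 = 135.9 mSv/h.
Shield: 4.25/3.80 = 1.118 half-value layers → attenuation 2^(−1.118) = 0.4607.
Combined: 135.9 × 0.4607 = 62.61 mSv/h.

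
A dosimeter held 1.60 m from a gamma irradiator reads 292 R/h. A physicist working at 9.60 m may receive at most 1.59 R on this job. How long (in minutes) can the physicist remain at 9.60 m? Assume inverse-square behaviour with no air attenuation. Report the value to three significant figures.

11.8 min

Using I₁d₁² = I₂d₂², rate at 9.60 m:
(1.60/9.60)² = 0.02778, so 292 × 0.02778 = 8.112 R/h.
Stay time = 1.59 R ÷ 8.112 R/h = 0.1960 h = 11.76 min.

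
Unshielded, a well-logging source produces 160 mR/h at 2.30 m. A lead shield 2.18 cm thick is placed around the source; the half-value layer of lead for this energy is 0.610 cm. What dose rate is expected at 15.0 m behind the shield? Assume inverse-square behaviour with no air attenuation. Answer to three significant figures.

Distance alone: 160 × (2.30/15.0)² = 160 × 0.02351 = 3.762 mR/h.
Shield: 2.18/0.610 = 3.574 half-value layers → attenuation 2^(−3.574) = 0.08397.
Combined: 3.762 × 0.08397 = 0.3159 mR/h.

0.316 mR/h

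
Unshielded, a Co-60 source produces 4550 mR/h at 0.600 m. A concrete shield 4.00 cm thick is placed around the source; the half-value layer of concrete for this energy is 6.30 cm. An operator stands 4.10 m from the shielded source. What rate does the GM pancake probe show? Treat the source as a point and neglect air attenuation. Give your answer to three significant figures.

62.8 mR/h

Distance alone: (0.600/4.10)² = 0.02142, so 4550 × 0.02142 = 97.46 mR/h.
Shield: 4.00/6.30 = 0.6349 half-value layers → attenuation 2^(−0.6349) = 0.6440.
Combined: 97.46 × 0.6440 = 62.76 mR/h.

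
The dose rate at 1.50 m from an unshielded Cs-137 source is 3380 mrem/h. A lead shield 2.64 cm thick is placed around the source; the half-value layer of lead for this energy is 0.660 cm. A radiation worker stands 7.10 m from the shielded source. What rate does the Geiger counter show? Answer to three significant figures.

Distance alone: (1.50/7.10)² = 0.04463, so 3380 × 0.04463 = 150.8 mrem/h.
Shield: 2.64/0.660 = 4.000 half-value layers → attenuation 2^(−4.000) = 0.06250.
Combined: 150.8 × 0.06250 = 9.425 mrem/h.

9.43 mrem/h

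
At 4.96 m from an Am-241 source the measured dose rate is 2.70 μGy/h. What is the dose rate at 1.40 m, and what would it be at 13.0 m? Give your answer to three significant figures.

Intensity scales as (d₁/d₂)², so
At 1.40 m: 2.70 × (4.96/1.40)² = 2.70 × 12.55 = 33.89 μGy/h
At 13.0 m: (1.40/13.0)² = 0.01160, so 33.89 × 0.01160 = 0.3931 μGy/h.

33.9 μGy/h; 0.393 μGy/h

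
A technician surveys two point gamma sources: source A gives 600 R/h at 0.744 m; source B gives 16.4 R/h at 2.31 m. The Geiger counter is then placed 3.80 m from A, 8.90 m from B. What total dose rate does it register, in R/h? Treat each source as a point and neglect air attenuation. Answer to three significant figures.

24.1 R/h

By superposition, sum each source's inverse-square contribution:
A: 600 × (0.744/3.80)² = 23.00 R/h
B: 16.4 × (2.31/8.90)² = 1.105 R/h
Total = 23.00 + 1.105 = 24.11 R/h.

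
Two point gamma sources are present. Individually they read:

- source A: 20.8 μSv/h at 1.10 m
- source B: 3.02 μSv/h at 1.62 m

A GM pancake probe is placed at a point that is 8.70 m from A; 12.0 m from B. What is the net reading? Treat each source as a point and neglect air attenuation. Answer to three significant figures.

0.388 μSv/h

Each source contributes Iᵢ·(dᵢ/rᵢ)²; contributions add.
A: 20.8 × (1.10/8.70)² = 0.3325 μSv/h
B: 3.02 × (1.62/12.0)² = 0.05504 μSv/h
Total = 0.3325 + 0.05504 = 0.3875 μSv/h.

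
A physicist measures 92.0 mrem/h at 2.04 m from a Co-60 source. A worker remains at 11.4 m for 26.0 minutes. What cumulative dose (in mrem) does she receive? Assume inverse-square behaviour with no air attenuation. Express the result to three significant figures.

1.28 mrem

Since intensity falls as 1/r², rate at 11.4 m:
92.0 × (2.04/11.4)² = 92.0 × 0.03202 = 2.946 mrem/h.
Dose = rate × time = 2.946 mrem/h × 0.4333 h = 1.277 mrem.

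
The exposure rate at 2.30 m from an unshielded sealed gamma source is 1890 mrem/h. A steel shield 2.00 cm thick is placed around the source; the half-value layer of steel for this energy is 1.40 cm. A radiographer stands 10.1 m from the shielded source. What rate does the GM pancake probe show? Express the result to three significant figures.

Distance alone: 1890 × (2.30/10.1)² = 1890 × 0.05186 = 98.02 mrem/h.
Shield: 2.00/1.40 = 1.429 half-value layers → attenuation 2^(−1.429) = 0.3714.
Combined: 98.02 × 0.3714 = 36.40 mrem/h.

36.4 mrem/h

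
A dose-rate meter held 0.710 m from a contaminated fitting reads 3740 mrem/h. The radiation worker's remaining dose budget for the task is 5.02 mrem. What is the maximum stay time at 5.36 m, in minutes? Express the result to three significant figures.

4.59 min

Using I₁d₁² = I₂d₂², rate at 5.36 m:
3740 × (0.710/5.36)² = 3740 × 0.01755 = 65.64 mrem/h.
Stay time = 5.02 mrem ÷ 65.64 mrem/h = 0.07648 h = 4.589 min.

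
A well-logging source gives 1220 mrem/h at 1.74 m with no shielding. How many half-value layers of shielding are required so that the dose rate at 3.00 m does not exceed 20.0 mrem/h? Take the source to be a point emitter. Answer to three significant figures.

At 3.00 m, distance alone gives 1220 × (1.74/3.00)² = 1220 × 0.3364 = 410.4 mrem/h.
Further attenuation needed: 410.4/20.0 = 20.52.
n = log₂(20.52) = 4.359 half-value layers.

4.36 half-value layers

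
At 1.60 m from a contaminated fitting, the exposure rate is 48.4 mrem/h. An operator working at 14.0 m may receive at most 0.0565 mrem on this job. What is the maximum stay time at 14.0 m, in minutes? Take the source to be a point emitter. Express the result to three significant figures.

5.36 min

Using I₁d₁² = I₂d₂², rate at 14.0 m:
48.4 × (1.60/14.0)² = 48.4 × 0.01306 = 0.6321 mrem/h.
Stay time = 0.0565 mrem ÷ 0.6321 mrem/h = 0.08938 h = 5.363 min.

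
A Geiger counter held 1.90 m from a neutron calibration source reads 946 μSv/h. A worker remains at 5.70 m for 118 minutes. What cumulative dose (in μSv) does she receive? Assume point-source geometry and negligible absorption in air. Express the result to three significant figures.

Using I₁d₁² = I₂d₂², rate at 5.70 m:
(1.90/5.70)² = 0.1111, so 946 × 0.1111 = 105.1 μSv/h.
Dose = rate × time = 105.1 μSv/h × 1.967 h = 206.7 μSv.

207 μSv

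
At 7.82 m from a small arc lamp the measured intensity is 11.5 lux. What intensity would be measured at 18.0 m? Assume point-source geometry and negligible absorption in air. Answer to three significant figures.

Since intensity falls as 1/r², scaling from 7.82 m to 18.0 m:
(7.82/18.0)² = 0.1887, so 11.5 × 0.1887 = 2.170 lux.

2.17 lux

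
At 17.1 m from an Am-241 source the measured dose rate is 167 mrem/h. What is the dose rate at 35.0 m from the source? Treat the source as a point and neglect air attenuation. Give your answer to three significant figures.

39.9 mrem/h

Intensity scales as (d₁/d₂)², so scaling from 17.1 m to 35.0 m:
(17.1/35.0)² = 0.2387, so 167 × 0.2387 = 39.86 mrem/h.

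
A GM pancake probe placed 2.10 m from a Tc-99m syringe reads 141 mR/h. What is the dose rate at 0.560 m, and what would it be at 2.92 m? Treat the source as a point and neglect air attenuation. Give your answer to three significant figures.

1980 mR/h; 72.9 mR/h

Applying the 1/r² law,
At 0.560 m: 141 × (2.10/0.560)² = 141 × 14.06 = 1982 mR/h
At 2.92 m: 1982 × (0.560/2.92)² = 1982 × 0.03678 = 72.90 mR/h.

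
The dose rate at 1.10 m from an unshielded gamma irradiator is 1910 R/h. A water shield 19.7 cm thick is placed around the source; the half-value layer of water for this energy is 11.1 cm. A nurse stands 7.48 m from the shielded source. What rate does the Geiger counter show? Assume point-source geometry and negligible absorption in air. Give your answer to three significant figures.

Distance alone: (1.10/7.48)² = 0.02163, so 1910 × 0.02163 = 41.31 R/h.
Shield: 19.7/11.1 = 1.775 half-value layers → attenuation 2^(−1.775) = 0.2922.
Combined: 41.31 × 0.2922 = 12.07 R/h.

12.1 R/h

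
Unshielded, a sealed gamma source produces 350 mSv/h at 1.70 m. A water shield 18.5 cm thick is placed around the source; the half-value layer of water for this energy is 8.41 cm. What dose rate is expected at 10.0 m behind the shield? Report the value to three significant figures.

Distance alone: (1.70/10.0)² = 0.02890, so 350 × 0.02890 = 10.12 mSv/h.
Shield: 18.5/8.41 = 2.200 half-value layers → attenuation 2^(−2.200) = 0.2176.
Combined: 10.12 × 0.2176 = 2.202 mSv/h.

2.20 mSv/h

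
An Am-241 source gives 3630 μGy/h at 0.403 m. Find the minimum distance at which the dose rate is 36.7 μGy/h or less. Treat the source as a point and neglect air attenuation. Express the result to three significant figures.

4.01 m

Applying the 1/r² law, d₂ = d₁·√(I₁/I₂).
I₁/I₂ = 3630/36.7 = 98.91, so d₂ = 0.403 × √98.91 = 4.008 m.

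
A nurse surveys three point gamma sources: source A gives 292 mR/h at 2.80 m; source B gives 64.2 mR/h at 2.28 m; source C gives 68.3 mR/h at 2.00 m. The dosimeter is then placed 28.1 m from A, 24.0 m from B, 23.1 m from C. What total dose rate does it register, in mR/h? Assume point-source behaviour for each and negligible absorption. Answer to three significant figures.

3.99 mR/h

Each source contributes Iᵢ·(dᵢ/rᵢ)²; contributions add.
A: 292 × (2.80/28.1)² = 2.899 mR/h
B: 64.2 × (2.28/24.0)² = 0.5794 mR/h
C: 68.3 × (2.00/23.1)² = 0.5120 mR/h
Total = 2.899 + 0.5794 + 0.5120 = 3.990 mR/h.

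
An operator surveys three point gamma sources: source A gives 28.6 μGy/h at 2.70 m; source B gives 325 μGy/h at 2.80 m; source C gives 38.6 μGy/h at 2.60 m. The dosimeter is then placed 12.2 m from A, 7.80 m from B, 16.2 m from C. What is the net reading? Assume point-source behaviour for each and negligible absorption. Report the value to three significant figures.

By superposition, sum each source's inverse-square contribution:
A: 28.6 × (2.70/12.2)² = 1.401 μGy/h
B: 325 × (2.80/7.80)² = 41.88 μGy/h
C: 38.6 × (2.60/16.2)² = 0.9943 μGy/h
Total = 1.401 + 41.88 + 0.9943 = 44.28 μGy/h.

44.3 μGy/h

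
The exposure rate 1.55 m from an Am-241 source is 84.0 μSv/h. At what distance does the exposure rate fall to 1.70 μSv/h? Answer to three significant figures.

Since intensity falls as 1/r², d₂ = d₁·√(I₁/I₂).
I₁/I₂ = 84.0/1.70 = 49.41, so d₂ = 1.55 × √49.41 = 10.90 m.

10.9 m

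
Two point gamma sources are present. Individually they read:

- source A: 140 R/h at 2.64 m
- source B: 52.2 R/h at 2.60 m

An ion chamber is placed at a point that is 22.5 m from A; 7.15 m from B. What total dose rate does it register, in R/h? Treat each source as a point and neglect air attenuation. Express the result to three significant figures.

8.83 R/h

By superposition, sum each source's inverse-square contribution:
A: 140 × (2.64/22.5)² = 1.927 R/h
B: 52.2 × (2.60/7.15)² = 6.902 R/h
Total = 1.927 + 6.902 = 8.829 R/h.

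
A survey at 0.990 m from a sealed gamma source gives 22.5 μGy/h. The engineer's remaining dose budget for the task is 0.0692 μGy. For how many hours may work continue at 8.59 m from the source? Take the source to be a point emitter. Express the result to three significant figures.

Intensity scales as (d₁/d₂)², so rate at 8.59 m:
22.5 × (0.990/8.59)² = 22.5 × 0.01328 = 0.2988 μGy/h.
Stay time = 0.0692 μGy ÷ 0.2988 μGy/h = 0.2316 h.

0.232 h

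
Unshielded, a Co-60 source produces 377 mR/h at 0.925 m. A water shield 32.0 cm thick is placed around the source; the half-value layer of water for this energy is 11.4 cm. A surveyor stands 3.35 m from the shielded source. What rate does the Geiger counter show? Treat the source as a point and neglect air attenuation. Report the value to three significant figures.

Distance alone: (0.925/3.35)² = 0.07624, so 377 × 0.07624 = 28.74 mR/h.
Shield: 32.0/11.4 = 2.807 half-value layers → attenuation 2^(−2.807) = 0.1429.
Combined: 28.74 × 0.1429 = 4.107 mR/h.

4.11 mR/h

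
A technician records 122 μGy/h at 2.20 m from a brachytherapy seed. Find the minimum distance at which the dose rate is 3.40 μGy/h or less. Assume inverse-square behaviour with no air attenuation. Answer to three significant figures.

13.2 m

By the inverse-square law, d₂ = d₁·√(I₁/I₂).
I₁/I₂ = 122/3.40 = 35.88, so d₂ = 2.20 × √35.88 = 13.18 m.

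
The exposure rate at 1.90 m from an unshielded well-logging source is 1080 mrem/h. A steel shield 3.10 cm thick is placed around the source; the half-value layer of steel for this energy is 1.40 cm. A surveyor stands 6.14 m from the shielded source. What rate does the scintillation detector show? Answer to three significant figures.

Distance alone: (1.90/6.14)² = 0.09576, so 1080 × 0.09576 = 103.4 mrem/h.
Shield: 3.10/1.40 = 2.214 half-value layers → attenuation 2^(−2.214) = 0.2155.
Combined: 103.4 × 0.2155 = 22.28 mrem/h.

22.3 mrem/h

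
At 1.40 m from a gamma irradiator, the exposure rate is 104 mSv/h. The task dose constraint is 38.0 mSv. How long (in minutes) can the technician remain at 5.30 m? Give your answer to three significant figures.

Using I₁d₁² = I₂d₂², rate at 5.30 m:
104 × (1.40/5.30)² = 104 × 0.06978 = 7.257 mSv/h.
Stay time = 38.0 mSv ÷ 7.257 mSv/h = 5.236 h = 314.2 min.

314 min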